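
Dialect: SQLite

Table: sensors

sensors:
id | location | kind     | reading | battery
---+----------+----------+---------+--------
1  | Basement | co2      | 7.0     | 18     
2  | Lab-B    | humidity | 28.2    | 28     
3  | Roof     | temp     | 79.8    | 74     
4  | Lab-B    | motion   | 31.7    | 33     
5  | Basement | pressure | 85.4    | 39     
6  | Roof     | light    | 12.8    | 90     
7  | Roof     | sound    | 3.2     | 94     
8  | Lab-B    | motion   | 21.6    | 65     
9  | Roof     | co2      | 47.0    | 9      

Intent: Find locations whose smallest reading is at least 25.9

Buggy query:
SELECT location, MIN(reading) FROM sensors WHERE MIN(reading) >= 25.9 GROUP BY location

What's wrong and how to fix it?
Bug: MIN() in WHERE is a misuse of aggregate

Fix: Replace WHERE with HAVING after the GROUP BY

Corrected query:
SELECT location, MIN(reading) FROM sensors GROUP BY location HAVING MIN(reading) >= 25.9

Result:
(no rows)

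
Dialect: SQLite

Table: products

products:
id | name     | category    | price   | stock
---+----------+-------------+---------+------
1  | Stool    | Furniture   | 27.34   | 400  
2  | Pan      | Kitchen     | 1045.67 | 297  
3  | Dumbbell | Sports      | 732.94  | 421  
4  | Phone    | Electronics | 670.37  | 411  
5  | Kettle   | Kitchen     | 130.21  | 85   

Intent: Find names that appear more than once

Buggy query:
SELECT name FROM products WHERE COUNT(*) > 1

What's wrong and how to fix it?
Bug: WHERE can't reference COUNT(*); aggregates are computed after WHERE

Fix: GROUP BY name, then filter groups with HAVING COUNT(*) > 1

Corrected query:
SELECT name FROM products GROUP BY name HAVING COUNT(*) > 1

Result:
(no rows)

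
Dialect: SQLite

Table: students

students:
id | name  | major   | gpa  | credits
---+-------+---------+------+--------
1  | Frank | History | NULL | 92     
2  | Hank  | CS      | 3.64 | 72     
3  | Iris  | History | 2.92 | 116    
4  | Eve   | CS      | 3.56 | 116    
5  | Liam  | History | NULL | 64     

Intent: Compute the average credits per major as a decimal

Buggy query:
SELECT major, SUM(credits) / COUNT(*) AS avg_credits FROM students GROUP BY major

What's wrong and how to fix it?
Bug: Both operands are integers, so '/' performs integer division and truncates

Fix: Cast one side to REAL so the division keeps the fractional part

Corrected query:
SELECT major, SUM(credits) * 1.0 / COUNT(*) AS avg_credits FROM students GROUP BY major

Result:
major   | avg_credits
--------+------------
CS      | 94         
History | 90.666667  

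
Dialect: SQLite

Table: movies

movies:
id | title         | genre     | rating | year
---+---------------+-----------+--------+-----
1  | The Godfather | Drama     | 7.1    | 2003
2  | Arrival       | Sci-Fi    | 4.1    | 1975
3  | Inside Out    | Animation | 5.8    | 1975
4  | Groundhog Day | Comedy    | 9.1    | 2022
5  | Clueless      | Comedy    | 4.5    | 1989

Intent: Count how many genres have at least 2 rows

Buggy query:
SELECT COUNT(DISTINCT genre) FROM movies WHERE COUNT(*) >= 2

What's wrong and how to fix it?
Bug: WHERE filters individual rows, not groups, so a group-level COUNT is invalid there

Fix: Group first with HAVING COUNT(*) >= 2, then COUNT the resulting groups

Corrected query:
SELECT COUNT(*) FROM (SELECT genre FROM movies GROUP BY genre HAVING COUNT(*) >= 2)

Result:
COUNT(*)
--------
1       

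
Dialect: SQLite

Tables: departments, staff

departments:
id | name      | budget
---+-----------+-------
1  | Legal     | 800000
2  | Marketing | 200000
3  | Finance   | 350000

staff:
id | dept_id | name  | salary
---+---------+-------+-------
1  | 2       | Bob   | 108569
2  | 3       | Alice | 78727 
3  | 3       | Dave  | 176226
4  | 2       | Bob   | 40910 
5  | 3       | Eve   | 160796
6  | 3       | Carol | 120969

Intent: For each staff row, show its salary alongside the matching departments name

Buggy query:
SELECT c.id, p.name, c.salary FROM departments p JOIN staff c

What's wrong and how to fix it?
Bug: Missing join condition: each staff row is matched to all departments rows instead of just its own

Fix: Add ON c.dept_id = p.id to the JOIN

Corrected query:
SELECT c.id, p.name, c.salary FROM departments p JOIN staff c ON c.dept_id = p.id

Result:
id | name      | salary
---+-----------+-------
1  | Marketing | 108569
2  | Finance   | 78727 
3  | Finance   | 176226
4  | Marketing | 40910 
5  | Finance   | 160796
6  | Finance   | 120969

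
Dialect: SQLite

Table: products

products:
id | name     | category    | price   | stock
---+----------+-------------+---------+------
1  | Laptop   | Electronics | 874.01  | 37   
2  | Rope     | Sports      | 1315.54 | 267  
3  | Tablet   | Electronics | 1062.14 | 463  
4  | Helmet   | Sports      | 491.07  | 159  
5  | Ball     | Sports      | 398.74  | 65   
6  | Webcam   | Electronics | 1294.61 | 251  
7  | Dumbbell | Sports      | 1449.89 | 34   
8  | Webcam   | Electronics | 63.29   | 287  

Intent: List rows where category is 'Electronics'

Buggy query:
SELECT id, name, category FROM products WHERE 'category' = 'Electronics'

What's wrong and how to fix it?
Bug: Single quotes denote string literals in SQL; the column name is being compared as a constant string

Fix: Reference the column as category without single quotes

Corrected query:
SELECT id, name, category FROM products WHERE category = 'Electronics'

Result:
id | name   | category   
---+--------+------------
1  | Laptop | Electronics
3  | Tablet | Electronics
6  | Webcam | Electronics
8  | Webcam | Electronics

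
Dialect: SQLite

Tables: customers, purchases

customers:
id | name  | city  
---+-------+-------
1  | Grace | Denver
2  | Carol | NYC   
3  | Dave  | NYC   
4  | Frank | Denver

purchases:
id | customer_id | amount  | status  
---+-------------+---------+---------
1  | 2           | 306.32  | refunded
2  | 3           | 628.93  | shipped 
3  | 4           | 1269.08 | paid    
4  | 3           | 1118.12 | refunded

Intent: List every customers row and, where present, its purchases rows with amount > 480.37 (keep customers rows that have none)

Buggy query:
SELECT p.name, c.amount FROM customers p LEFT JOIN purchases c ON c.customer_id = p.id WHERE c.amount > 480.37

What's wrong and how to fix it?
Bug: A WHERE condition on the right-hand table after LEFT JOIN drops unmatched parents

Fix: Put 'c.amount > 480.37' in the JOIN's ON clause instead of WHERE

Corrected query:
SELECT p.name, c.amount FROM customers p LEFT JOIN purchases c ON c.customer_id = p.id AND c.amount > 480.37

Result:
name  | amount 
------+--------
Grace | NULL   
Carol | NULL   
Dave  | 628.93 
Dave  | 1118.12
Frank | 1269.08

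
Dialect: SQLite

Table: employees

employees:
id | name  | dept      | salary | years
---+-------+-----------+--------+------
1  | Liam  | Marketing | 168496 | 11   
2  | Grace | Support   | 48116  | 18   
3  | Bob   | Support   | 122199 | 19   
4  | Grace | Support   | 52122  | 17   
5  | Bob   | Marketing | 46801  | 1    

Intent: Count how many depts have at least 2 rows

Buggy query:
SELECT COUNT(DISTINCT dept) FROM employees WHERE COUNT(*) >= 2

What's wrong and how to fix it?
Bug: COUNT(*) cannot appear in WHERE; the per-group count doesn't exist yet

Fix: Group first with HAVING COUNT(*) >= 2, then COUNT the resulting groups

Corrected query:
SELECT COUNT(*) FROM (SELECT dept FROM employees GROUP BY dept HAVING COUNT(*) >= 2)

Result:
COUNT(*)
--------
2       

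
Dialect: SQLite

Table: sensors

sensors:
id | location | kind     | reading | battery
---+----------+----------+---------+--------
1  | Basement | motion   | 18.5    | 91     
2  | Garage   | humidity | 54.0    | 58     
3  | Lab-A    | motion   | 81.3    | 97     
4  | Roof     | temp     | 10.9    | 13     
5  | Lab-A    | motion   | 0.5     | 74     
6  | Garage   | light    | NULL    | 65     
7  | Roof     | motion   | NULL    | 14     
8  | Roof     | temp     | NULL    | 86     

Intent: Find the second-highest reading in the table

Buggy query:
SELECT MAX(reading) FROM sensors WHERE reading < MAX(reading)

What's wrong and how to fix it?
Bug: The inner MAX is an aggregate inside WHERE, which is not allowed

Fix: Compute the overall MAX in a subquery, then take MAX of rows below it

Corrected query:
SELECT MAX(reading) FROM sensors WHERE reading < (SELECT MAX(reading) FROM sensors)

Result:
MAX(reading)
------------
54          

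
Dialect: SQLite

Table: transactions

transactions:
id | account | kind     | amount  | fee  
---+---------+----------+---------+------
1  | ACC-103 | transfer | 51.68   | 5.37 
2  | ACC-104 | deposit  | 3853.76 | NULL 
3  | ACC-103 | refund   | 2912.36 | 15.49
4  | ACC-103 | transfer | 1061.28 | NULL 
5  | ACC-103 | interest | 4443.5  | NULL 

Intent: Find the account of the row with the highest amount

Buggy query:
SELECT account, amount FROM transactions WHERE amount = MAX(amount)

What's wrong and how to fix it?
Bug: MAX(amount) is an aggregate and cannot be used directly in WHERE

Fix: Use a subquery: WHERE amount = (SELECT MAX(amount) FROM transactions)

Corrected query:
SELECT account, amount FROM transactions WHERE amount = (SELECT MAX(amount) FROM transactions)

Result:
account | amount
--------+-------
ACC-103 | 4443.5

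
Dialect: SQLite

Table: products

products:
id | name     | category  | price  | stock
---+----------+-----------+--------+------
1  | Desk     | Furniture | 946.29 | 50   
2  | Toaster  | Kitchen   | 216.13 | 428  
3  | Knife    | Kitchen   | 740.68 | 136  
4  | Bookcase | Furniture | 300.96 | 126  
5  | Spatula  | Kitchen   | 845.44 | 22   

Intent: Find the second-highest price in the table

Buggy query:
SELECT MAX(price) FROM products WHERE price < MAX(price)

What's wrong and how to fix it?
Bug: MAX(price) on the right of the comparison is an aggregate-in-WHERE error

Fix: Compute the overall MAX in a subquery, then take MAX of rows below it

Corrected query:
SELECT MAX(price) FROM products WHERE price < (SELECT MAX(price) FROM products)

Result:
MAX(price)
----------
845.44    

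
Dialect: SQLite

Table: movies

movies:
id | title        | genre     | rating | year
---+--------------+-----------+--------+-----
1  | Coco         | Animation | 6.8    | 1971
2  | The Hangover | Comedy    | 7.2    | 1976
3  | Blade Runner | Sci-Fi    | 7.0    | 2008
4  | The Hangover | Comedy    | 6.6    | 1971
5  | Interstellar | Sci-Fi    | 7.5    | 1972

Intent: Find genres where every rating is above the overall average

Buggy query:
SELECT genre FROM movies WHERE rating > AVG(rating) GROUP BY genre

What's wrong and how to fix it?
Bug: WHERE evaluates per row before aggregation, so AVG() is unavailable

Fix: Use a subquery for AVG and a HAVING MIN(...) filter so the condition holds for every row in the group

Corrected query:
SELECT genre FROM movies GROUP BY genre HAVING MIN(rating) > (SELECT AVG(rating) FROM movies)

Result:
(no rows)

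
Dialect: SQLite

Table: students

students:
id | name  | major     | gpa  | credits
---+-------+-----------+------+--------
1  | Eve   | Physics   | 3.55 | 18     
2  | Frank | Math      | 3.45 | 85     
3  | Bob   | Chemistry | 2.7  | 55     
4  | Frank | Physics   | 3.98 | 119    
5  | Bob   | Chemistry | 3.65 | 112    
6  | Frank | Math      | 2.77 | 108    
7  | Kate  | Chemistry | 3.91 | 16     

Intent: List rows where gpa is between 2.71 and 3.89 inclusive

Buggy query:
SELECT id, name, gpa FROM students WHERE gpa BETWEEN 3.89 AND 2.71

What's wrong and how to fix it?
Bug: The bounds are reversed; BETWEEN a AND b requires a <= b to match anything

Fix: Swap the bounds so the smaller value comes first

Corrected query:
SELECT id, name, gpa FROM students WHERE gpa BETWEEN 2.71 AND 3.89

Result:
id | name  | gpa 
---+-------+-----
1  | Eve   | 3.55
2  | Frank | 3.45
5  | Bob   | 3.65
6  | Frank | 2.77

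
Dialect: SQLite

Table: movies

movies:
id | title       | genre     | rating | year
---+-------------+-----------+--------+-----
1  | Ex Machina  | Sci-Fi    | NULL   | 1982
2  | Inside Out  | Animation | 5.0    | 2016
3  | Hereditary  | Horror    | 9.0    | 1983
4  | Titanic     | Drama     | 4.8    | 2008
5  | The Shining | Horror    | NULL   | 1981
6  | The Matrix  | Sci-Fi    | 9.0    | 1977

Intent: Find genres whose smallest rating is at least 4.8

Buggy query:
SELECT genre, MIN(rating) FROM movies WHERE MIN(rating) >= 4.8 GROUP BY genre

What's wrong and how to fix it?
Bug: Aggregates like MIN are computed per group after WHERE runs

Fix: Use HAVING for the per-group MIN condition

Corrected query:
SELECT genre, MIN(rating) FROM movies GROUP BY genre HAVING MIN(rating) >= 4.8

Result:
genre     | MIN(rating)
----------+------------
Animation | 5          
Drama     | 4.8        
Horror    | 9          
Sci-Fi    | 9          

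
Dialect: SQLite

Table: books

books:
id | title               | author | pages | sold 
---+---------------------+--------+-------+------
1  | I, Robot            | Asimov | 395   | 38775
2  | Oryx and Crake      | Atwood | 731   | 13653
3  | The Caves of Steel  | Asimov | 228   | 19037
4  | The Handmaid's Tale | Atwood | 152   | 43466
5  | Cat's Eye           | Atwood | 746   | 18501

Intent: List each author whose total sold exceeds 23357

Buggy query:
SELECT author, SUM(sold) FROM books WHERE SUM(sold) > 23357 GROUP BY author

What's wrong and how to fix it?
Bug: WHERE runs before GROUP BY, so aggregates aren't available there

Fix: Use HAVING (which filters groups after aggregation) instead of WHERE

Corrected query:
SELECT author, SUM(sold) FROM books GROUP BY author HAVING SUM(sold) > 23357

Result:
author | SUM(sold)
-------+----------
Asimov | 57812    
Atwood | 75620    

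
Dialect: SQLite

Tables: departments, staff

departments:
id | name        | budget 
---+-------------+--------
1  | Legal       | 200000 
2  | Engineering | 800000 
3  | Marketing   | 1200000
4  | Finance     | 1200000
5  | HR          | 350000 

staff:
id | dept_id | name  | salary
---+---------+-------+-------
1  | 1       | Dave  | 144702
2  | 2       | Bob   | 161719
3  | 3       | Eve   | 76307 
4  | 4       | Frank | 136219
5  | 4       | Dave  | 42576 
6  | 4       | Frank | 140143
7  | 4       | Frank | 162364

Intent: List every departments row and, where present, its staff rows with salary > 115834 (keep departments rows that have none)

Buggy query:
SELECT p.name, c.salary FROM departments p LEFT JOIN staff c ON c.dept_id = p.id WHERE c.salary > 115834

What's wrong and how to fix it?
Bug: A WHERE condition on the right-hand table after LEFT JOIN drops unmatched parents

Fix: Move the right-table condition into the ON clause so unmatched parents are kept

Corrected query:
SELECT p.name, c.salary FROM departments p LEFT JOIN staff c ON c.dept_id = p.id AND c.salary > 115834

Result:
name        | salary
------------+-------
Legal       | 144702
Engineering | 161719
Marketing   | NULL  
Finance     | 136219
Finance     | 140143
Finance     | 162364
HR          | NULL  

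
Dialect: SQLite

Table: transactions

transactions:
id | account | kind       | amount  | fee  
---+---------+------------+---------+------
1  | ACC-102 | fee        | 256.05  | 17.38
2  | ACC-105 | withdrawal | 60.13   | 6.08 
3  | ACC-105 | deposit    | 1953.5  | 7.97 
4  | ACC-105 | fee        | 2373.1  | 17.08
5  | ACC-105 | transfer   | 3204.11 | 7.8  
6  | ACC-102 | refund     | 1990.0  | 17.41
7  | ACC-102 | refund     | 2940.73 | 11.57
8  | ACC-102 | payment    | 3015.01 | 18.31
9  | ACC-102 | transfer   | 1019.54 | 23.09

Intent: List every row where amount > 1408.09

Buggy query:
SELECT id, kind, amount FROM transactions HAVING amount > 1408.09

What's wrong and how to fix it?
Bug: This is a non-aggregate query (no GROUP BY, no aggregates), so in SQLite the HAVING clause is invalid here; a row-level condition belongs in WHERE

Fix: Use WHERE for row-level filtering

Corrected query:
SELECT id, kind, amount FROM transactions WHERE amount > 1408.09

Result:
id | kind     | amount 
---+----------+--------
3  | deposit  | 1953.5 
4  | fee      | 2373.1 
5  | transfer | 3204.11
6  | refund   | 1990   
7  | refund   | 2940.73
8  | payment  | 3015.01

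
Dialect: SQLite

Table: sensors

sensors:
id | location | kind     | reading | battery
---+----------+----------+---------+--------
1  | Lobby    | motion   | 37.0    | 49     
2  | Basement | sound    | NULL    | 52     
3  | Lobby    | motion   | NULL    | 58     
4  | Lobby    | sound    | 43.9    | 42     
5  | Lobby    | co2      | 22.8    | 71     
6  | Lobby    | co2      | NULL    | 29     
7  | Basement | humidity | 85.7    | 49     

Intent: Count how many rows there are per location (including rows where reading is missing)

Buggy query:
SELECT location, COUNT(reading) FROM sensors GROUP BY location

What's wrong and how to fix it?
Bug: COUNT(reading) skips NULLs, so groups with missing reading are undercounted

Fix: Use COUNT(*) to count all rows regardless of NULL

Corrected query:
SELECT location, COUNT(*) FROM sensors GROUP BY location

Result:
location | COUNT(*)
---------+---------
Basement | 2       
Lobby    | 5       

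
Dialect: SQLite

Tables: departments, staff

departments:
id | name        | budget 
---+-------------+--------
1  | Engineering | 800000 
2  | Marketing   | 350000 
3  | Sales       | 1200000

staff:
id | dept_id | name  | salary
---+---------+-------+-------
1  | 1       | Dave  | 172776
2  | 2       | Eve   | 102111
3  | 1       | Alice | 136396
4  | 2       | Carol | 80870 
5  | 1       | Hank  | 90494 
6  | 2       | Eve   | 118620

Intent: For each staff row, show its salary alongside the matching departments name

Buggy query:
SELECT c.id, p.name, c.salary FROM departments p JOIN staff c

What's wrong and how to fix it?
Bug: JOIN with no ON clause produces a cartesian product; every staff row pairs with every departments row

Fix: Add ON c.dept_id = p.id to the JOIN

Corrected query:
SELECT c.id, p.name, c.salary FROM departments p JOIN staff c ON c.dept_id = p.id

Result:
id | name        | salary
---+-------------+-------
1  | Engineering | 172776
2  | Marketing   | 102111
3  | Engineering | 136396
4  | Marketing   | 80870 
5  | Engineering | 90494 
6  | Marketing   | 118620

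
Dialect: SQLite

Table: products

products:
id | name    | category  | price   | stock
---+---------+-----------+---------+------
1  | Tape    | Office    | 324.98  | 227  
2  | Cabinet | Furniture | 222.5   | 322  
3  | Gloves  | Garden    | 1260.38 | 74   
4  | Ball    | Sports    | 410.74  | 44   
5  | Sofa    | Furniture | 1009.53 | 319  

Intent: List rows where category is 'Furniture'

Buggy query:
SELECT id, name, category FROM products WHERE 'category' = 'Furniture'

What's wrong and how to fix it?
Bug: Single quotes denote string literals in SQL; the column name is being compared as a constant string

Fix: Reference the column as category without single quotes

Corrected query:
SELECT id, name, category FROM products WHERE category = 'Furniture'

Result:
id | name    | category 
---+---------+----------
2  | Cabinet | Furniture
5  | Sofa    | Furniture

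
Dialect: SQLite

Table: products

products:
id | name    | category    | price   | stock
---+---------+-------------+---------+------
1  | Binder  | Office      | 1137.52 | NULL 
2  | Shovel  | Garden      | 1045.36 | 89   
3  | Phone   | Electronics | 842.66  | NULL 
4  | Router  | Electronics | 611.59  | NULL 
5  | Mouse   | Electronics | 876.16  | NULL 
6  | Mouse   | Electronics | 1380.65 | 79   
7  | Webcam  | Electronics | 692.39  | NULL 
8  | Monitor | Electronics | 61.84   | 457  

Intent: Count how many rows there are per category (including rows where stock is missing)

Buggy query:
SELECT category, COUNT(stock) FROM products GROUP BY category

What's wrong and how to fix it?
Bug: COUNT(stock) skips NULLs, so groups with missing stock are undercounted

Fix: Replace COUNT(stock) with COUNT(*)

Corrected query:
SELECT category, COUNT(*) FROM products GROUP BY category

Result:
category    | COUNT(*)
------------+---------
Electronics | 6       
Garden      | 1       
Office      | 1       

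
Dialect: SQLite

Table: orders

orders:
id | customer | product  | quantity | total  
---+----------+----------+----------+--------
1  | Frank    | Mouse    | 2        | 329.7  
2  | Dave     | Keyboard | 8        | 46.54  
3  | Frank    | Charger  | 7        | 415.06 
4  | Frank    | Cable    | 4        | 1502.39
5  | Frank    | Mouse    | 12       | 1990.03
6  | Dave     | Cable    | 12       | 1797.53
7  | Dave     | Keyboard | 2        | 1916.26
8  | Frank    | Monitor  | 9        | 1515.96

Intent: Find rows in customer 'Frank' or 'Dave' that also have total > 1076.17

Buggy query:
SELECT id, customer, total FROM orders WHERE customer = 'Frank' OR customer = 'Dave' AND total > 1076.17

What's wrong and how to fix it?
Bug: AND binds tighter than OR, so this parses as customer = 'Frank' OR (customer = 'Dave' AND total > 1076.17)

Fix: Add parentheses around the OR so the AND applies to both alternatives

Corrected query:
SELECT id, customer, total FROM orders WHERE (customer = 'Frank' OR customer = 'Dave') AND total > 1076.17

Result:
id | customer | total  
---+----------+--------
4  | Frank    | 1502.39
5  | Frank    | 1990.03
6  | Dave     | 1797.53
7  | Dave     | 1916.26
8  | Frank    | 1515.96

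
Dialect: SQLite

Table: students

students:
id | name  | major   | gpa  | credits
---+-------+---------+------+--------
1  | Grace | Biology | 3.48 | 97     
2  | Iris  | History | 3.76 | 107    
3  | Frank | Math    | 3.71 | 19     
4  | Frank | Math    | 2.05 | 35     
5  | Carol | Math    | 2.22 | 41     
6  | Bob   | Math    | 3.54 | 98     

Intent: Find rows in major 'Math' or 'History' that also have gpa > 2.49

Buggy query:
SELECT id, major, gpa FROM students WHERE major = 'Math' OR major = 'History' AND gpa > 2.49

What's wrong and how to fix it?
Bug: AND binds tighter than OR, so this parses as major = 'Math' OR (major = 'History' AND gpa > 2.49)

Fix: Group the OR with parentheses (or use IN), then AND the threshold

Corrected query:
SELECT id, major, gpa FROM students WHERE (major = 'Math' OR major = 'History') AND gpa > 2.49

Result:
id | major   | gpa 
---+---------+-----
2  | History | 3.76
3  | Math    | 3.71
6  | Math    | 3.54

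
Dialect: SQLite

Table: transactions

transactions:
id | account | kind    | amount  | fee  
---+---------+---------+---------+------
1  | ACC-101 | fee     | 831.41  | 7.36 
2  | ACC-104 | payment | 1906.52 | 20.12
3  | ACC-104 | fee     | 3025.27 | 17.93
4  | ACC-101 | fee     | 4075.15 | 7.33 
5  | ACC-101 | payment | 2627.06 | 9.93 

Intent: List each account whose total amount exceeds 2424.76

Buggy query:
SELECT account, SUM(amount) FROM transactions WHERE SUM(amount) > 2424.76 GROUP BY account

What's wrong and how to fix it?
Bug: WHERE runs before GROUP BY, so aggregates aren't available there

Fix: Move the aggregate condition to a HAVING clause

Corrected query:
SELECT account, SUM(amount) FROM transactions GROUP BY account HAVING SUM(amount) > 2424.76

Result:
account | SUM(amount)
--------+------------
ACC-101 | 7533.62    
ACC-104 | 4931.79    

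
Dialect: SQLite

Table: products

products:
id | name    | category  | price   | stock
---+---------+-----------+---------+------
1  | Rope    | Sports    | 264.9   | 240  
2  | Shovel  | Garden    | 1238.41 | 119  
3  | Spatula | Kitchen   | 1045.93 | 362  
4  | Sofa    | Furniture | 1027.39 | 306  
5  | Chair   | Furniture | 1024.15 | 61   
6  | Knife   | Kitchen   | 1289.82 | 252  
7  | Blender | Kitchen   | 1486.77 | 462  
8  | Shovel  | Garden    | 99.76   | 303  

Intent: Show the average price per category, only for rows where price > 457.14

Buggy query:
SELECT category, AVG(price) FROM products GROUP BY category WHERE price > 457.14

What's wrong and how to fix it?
Bug: WHERE cannot follow GROUP BY

Fix: Move the WHERE clause before GROUP BY

Corrected query:
SELECT category, AVG(price) FROM products WHERE price > 457.14 GROUP BY category

Result:
category  | AVG(price) 
----------+------------
Furniture | 1025.77    
Garden    | 1238.41    
Kitchen   | 1274.173333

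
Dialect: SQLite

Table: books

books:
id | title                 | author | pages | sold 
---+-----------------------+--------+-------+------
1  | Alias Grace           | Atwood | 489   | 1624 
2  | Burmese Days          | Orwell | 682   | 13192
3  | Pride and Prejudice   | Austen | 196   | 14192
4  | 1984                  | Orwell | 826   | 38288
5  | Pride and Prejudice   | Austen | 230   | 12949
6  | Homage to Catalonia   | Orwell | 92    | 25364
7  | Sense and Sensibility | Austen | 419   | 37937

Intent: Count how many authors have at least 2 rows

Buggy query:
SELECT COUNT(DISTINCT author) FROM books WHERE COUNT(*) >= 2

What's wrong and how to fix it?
Bug: COUNT(*) cannot appear in WHERE; the per-group count doesn't exist yet

Fix: Group first with HAVING COUNT(*) >= 2, then COUNT the resulting groups

Corrected query:
SELECT COUNT(*) FROM (SELECT author FROM books GROUP BY author HAVING COUNT(*) >= 2)

Result:
COUNT(*)
--------
2       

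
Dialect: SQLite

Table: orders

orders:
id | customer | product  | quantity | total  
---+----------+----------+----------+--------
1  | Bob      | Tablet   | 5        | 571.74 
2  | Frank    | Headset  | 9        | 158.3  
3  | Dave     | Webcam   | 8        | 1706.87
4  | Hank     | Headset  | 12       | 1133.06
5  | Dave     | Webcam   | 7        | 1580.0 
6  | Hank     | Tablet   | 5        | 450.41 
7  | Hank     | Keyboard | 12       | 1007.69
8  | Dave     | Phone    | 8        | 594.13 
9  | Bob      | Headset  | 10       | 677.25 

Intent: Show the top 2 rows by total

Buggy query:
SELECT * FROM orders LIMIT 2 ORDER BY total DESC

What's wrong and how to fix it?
Bug: LIMIT must come after ORDER BY

Fix: Sort with ORDER BY, then apply LIMIT

Corrected query:
SELECT * FROM orders ORDER BY total DESC LIMIT 2

Result:
id | customer | product | quantity | total  
---+----------+---------+----------+--------
3  | Dave     | Webcam  | 8        | 1706.87
5  | Dave     | Webcam  | 7        | 1580   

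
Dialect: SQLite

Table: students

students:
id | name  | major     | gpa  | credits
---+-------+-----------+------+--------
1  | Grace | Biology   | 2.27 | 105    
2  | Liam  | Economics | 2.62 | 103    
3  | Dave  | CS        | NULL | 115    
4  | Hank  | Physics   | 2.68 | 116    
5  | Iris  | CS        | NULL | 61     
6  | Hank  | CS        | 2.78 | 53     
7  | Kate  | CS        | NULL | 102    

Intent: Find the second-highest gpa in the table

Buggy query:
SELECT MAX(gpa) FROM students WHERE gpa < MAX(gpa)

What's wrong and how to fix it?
Bug: The inner MAX is an aggregate inside WHERE, which is not allowed

Fix: Compute the overall MAX in a subquery, then take MAX of rows below it

Corrected query:
SELECT MAX(gpa) FROM students WHERE gpa < (SELECT MAX(gpa) FROM students)

Result:
MAX(gpa)
--------
2.68    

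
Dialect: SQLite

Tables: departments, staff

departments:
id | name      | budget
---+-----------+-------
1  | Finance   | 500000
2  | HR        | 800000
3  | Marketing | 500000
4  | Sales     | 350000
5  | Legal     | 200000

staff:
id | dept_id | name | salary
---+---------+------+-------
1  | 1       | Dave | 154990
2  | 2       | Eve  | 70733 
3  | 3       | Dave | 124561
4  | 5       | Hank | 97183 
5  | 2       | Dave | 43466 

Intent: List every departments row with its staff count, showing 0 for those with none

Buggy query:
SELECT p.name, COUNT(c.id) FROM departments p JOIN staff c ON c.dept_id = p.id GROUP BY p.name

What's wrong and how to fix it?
Bug: An inner join excludes parents with zero children

Fix: Switch to LEFT JOIN to retain unmatched parent rows

Corrected query:
SELECT p.name, COUNT(c.id) FROM departments p LEFT JOIN staff c ON c.dept_id = p.id GROUP BY p.name

Result:
name      | COUNT(c.id)
----------+------------
Finance   | 1          
HR        | 2          
Legal     | 1          
Marketing | 1          
Sales     | 0          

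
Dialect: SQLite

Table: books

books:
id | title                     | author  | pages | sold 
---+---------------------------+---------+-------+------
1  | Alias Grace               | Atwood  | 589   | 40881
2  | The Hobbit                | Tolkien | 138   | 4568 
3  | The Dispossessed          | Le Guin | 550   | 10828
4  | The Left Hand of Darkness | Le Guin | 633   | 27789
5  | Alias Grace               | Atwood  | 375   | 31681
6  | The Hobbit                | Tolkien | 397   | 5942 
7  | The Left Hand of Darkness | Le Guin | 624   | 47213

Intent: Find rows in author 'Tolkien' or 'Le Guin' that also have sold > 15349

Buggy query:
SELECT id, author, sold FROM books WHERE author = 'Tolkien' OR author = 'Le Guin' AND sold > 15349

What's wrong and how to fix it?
Bug: AND binds tighter than OR, so this parses as author = 'Tolkien' OR (author = 'Le Guin' AND sold > 15349)

Fix: Add parentheses around the OR so the AND applies to both alternatives

Corrected query:
SELECT id, author, sold FROM books WHERE (author = 'Tolkien' OR author = 'Le Guin') AND sold > 15349

Result:
id | author  | sold 
---+---------+------
4  | Le Guin | 27789
7  | Le Guin | 47213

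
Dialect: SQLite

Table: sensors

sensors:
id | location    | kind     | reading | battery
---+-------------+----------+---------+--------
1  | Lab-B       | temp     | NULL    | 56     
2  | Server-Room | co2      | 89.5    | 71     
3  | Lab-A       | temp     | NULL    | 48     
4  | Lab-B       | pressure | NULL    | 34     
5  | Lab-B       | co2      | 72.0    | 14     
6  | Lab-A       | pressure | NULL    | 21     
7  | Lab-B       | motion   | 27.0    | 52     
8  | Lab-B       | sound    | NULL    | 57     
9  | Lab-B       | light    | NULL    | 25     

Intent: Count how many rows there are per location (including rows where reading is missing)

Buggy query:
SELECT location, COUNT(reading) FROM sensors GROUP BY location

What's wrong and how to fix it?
Bug: COUNT(column) counts non-NULL values only; rows with NULL reading aren't counted

Fix: Use COUNT(*) to count all rows regardless of NULL

Corrected query:
SELECT location, COUNT(*) FROM sensors GROUP BY location

Result:
location    | COUNT(*)
------------+---------
Lab-A       | 2       
Lab-B       | 6       
Server-Room | 1       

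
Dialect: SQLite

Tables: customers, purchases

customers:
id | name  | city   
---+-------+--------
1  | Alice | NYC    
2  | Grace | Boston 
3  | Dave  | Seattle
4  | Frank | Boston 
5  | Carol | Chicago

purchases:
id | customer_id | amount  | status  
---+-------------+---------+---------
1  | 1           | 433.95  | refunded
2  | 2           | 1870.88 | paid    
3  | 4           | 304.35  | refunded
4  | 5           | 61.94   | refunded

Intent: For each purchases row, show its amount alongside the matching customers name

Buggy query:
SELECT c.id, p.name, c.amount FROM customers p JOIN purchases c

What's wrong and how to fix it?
Bug: Missing join condition: each purchases row is matched to all customers rows instead of just its own

Fix: Add ON c.customer_id = p.id to the JOIN

Corrected query:
SELECT c.id, p.name, c.amount FROM customers p JOIN purchases c ON c.customer_id = p.id

Result:
id | name  | amount 
---+-------+--------
1  | Alice | 433.95 
2  | Grace | 1870.88
3  | Frank | 304.35 
4  | Carol | 61.94  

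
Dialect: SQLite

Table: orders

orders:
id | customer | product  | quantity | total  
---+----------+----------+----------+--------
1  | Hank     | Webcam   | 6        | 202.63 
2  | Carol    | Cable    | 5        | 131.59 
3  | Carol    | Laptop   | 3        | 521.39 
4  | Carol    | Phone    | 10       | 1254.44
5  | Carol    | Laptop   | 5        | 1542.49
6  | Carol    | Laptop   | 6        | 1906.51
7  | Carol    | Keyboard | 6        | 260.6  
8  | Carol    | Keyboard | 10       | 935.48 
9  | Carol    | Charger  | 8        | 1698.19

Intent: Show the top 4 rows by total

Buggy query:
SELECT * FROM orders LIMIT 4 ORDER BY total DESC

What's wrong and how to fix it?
Bug: LIMIT must come after ORDER BY

Fix: Swap the clauses: ORDER BY first, then LIMIT

Corrected query:
SELECT * FROM orders ORDER BY total DESC LIMIT 4

Result:
id | customer | product | quantity | total  
---+----------+---------+----------+--------
6  | Carol    | Laptop  | 6        | 1906.51
9  | Carol    | Charger | 8        | 1698.19
5  | Carol    | Laptop  | 5        | 1542.49
4  | Carol    | Phone   | 10       | 1254.44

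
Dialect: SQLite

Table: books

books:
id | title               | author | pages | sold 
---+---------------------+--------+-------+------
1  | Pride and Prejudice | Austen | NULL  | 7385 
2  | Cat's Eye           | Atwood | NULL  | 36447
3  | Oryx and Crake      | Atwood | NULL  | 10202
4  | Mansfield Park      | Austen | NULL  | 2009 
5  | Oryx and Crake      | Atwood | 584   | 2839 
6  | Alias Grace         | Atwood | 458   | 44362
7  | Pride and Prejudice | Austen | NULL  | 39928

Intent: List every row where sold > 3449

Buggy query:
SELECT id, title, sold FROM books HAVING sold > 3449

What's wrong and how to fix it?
Bug: HAVING filters the output of aggregation, but this query has no GROUP BY and no aggregate functions, so SQLite rejects it (HAVING clause on a non-aggregate query); the condition here is per row

Fix: Replace HAVING with WHERE since the condition applies to individual rows

Corrected query:
SELECT id, title, sold FROM books WHERE sold > 3449

Result:
id | title               | sold 
---+---------------------+------
1  | Pride and Prejudice | 7385 
2  | Cat's Eye           | 36447
3  | Oryx and Crake      | 10202
6  | Alias Grace         | 44362
7  | Pride and Prejudice | 39928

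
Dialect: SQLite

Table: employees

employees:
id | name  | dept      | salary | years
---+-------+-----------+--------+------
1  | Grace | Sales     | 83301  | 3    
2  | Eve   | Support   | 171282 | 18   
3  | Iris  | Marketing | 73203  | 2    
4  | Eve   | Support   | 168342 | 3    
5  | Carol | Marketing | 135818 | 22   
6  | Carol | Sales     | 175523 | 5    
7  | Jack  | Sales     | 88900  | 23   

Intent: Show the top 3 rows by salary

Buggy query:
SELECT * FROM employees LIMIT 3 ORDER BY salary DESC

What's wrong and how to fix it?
Bug: ORDER BY cannot follow LIMIT; LIMIT is the final clause

Fix: Sort with ORDER BY, then apply LIMIT

Corrected query:
SELECT * FROM employees ORDER BY salary DESC LIMIT 3

Result:
id | name  | dept    | salary | years
---+-------+---------+--------+------
6  | Carol | Sales   | 175523 | 5    
2  | Eve   | Support | 171282 | 18   
4  | Eve   | Support | 168342 | 3    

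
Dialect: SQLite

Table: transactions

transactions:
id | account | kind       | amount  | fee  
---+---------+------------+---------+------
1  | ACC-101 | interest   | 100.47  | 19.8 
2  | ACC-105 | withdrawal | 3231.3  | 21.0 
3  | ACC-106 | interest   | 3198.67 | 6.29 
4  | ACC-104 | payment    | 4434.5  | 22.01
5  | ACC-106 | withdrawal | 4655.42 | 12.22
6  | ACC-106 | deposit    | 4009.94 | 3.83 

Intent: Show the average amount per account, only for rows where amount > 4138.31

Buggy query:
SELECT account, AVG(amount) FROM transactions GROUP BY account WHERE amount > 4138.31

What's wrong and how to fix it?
Bug: WHERE cannot follow GROUP BY

Fix: Place WHERE between FROM and GROUP BY

Corrected query:
SELECT account, AVG(amount) FROM transactions WHERE amount > 4138.31 GROUP BY account

Result:
account | AVG(amount)
--------+------------
ACC-104 | 4434.5     
ACC-106 | 4655.42    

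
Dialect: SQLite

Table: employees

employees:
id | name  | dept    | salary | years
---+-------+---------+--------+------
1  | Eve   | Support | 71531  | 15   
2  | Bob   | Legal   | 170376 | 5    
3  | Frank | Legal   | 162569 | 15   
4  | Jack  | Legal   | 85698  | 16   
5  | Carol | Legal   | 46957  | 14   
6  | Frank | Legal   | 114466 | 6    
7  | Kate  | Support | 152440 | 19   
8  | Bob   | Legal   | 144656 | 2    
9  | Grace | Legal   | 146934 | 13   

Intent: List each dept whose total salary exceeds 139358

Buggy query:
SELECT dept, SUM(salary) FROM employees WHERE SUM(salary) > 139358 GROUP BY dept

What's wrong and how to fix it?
Bug: Aggregate functions cannot appear in a WHERE clause

Fix: Use HAVING (which filters groups after aggregation) instead of WHERE

Corrected query:
SELECT dept, SUM(salary) FROM employees GROUP BY dept HAVING SUM(salary) > 139358

Result:
dept    | SUM(salary)
--------+------------
Legal   | 871656     
Support | 223971     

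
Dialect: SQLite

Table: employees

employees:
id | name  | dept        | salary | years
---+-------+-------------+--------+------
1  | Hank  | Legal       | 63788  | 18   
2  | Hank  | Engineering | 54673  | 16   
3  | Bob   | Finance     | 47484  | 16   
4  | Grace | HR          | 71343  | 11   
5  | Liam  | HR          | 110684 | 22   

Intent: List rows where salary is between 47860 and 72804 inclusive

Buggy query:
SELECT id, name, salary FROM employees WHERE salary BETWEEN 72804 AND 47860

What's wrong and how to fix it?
Bug: The bounds are reversed; BETWEEN a AND b requires a <= b to match anything

Fix: Swap the bounds so the smaller value comes first

Corrected query:
SELECT id, name, salary FROM employees WHERE salary BETWEEN 47860 AND 72804

Result:
id | name  | salary
---+-------+-------
1  | Hank  | 63788 
2  | Hank  | 54673 
4  | Grace | 71343 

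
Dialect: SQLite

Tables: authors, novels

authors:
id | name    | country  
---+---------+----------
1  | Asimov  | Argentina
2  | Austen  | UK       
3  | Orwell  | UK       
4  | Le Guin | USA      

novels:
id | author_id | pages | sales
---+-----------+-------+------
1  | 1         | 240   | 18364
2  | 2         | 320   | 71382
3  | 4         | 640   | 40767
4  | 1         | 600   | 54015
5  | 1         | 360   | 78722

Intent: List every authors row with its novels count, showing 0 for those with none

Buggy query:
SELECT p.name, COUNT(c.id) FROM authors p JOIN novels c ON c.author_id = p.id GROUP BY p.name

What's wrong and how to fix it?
Bug: INNER JOIN drops authors rows that have no matching novels rows

Fix: Switch to LEFT JOIN to retain unmatched parent rows

Corrected query:
SELECT p.name, COUNT(c.id) FROM authors p LEFT JOIN novels c ON c.author_id = p.id GROUP BY p.name

Result:
name    | COUNT(c.id)
--------+------------
Asimov  | 3          
Austen  | 1          
Le Guin | 1          
Orwell  | 0          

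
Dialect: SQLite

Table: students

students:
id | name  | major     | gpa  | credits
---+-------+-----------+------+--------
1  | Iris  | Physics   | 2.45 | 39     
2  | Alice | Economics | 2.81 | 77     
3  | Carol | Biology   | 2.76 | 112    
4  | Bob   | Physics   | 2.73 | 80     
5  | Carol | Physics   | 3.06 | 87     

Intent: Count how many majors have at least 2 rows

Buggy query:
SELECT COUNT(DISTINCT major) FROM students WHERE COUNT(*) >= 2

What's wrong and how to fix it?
Bug: COUNT(*) cannot appear in WHERE; the per-group count doesn't exist yet

Fix: Use a subquery that GROUPs and filters with HAVING, then count its rows

Corrected query:
SELECT COUNT(*) FROM (SELECT major FROM students GROUP BY major HAVING COUNT(*) >= 2)

Result:
COUNT(*)
--------
1       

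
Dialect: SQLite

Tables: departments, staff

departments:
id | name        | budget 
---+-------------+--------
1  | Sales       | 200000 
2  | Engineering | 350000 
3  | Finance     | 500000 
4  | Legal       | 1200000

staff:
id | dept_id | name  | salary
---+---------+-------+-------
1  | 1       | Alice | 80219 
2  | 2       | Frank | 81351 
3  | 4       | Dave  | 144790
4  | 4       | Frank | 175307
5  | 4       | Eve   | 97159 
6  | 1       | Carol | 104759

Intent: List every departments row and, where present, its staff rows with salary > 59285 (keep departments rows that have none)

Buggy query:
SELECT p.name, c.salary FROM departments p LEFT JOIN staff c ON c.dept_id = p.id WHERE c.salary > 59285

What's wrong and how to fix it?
Bug: Filtering c.salary in WHERE discards the NULL rows produced by LEFT JOIN, turning it into an inner join

Fix: Put 'c.salary > 59285' in the JOIN's ON clause instead of WHERE

Corrected query:
SELECT p.name, c.salary FROM departments p LEFT JOIN staff c ON c.dept_id = p.id AND c.salary > 59285

Result:
name        | salary
------------+-------
Sales       | 80219 
Sales       | 104759
Engineering | 81351 
Finance     | NULL  
Legal       | 97159 
Legal       | 144790
Legal       | 175307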